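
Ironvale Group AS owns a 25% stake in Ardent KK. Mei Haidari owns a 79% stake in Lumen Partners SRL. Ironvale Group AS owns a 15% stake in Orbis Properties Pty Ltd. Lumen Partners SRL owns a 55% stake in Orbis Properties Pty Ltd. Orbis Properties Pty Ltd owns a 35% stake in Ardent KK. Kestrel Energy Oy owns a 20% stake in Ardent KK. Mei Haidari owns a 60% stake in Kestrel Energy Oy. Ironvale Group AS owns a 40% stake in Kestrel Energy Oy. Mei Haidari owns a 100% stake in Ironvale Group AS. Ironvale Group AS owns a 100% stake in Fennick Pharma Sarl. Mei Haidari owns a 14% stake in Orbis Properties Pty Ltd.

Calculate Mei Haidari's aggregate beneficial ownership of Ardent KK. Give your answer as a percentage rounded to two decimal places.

70.36%

Mei reaches Ardent along 6 paths.
Via Ironvale → Kestrel: 100% × 40% × 20% = 8%.
Via Kestrel: 60% × 20% = 12%.
Via Lumen → Orbis: 79% × 55% × 35% = 15.2075%.
Via Ironvale → Orbis: 100% × 15% × 35% = 5.25%.
Via Orbis: 14% × 35% = 4.9%.
Via Ironvale: 100% × 25% = 25%.
Total: 8% + 12% + 15.2075% + 5.25% + 4.9% + 25% = 70.3575%.
Rounded: 70.36%.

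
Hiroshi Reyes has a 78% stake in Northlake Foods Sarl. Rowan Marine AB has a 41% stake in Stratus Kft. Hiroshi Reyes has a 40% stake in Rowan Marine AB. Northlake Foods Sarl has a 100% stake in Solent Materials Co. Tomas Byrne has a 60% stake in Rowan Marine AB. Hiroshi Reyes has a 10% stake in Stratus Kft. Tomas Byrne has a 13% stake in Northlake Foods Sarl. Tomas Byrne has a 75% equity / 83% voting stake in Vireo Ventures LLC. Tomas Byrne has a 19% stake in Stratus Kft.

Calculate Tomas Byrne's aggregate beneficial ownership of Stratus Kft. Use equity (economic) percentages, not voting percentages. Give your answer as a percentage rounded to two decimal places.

Tomas reaches Stratus along 2 paths.
Via Rowan: 60% × 41% = 24.6%.
Direct stake: 19% = 19%.
Total: 24.6% + 19% = 43.6%.
Rounded: 43.60%.

43.60%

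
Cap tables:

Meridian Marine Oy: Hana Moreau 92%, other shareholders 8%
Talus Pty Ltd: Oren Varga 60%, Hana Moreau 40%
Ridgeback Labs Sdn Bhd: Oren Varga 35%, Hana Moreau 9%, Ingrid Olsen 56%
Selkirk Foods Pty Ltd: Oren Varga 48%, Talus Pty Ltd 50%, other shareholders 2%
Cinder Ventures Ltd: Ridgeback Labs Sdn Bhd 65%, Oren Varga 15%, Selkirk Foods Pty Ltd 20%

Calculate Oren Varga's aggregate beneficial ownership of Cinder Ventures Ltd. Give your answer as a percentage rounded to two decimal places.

Oren reaches Cinder along 4 paths.
Via Ridgeback: 35% × 65% = 22.75%.
Direct stake: 15% = 15%.
Via Selkirk: 48% × 20% = 9.6%.
Via Talus → Selkirk: 60% × 50% × 20% = 6%.
Total: 22.75% + 15% + 9.6% + 6% = 53.35%.

53.35%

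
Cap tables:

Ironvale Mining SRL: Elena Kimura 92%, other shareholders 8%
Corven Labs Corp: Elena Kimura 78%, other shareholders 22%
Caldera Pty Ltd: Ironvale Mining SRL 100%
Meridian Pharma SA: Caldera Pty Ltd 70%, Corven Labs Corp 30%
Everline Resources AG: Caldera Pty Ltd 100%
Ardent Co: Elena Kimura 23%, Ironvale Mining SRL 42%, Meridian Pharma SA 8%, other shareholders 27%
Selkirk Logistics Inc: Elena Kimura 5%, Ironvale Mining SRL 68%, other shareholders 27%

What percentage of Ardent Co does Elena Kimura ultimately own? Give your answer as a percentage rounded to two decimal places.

Elena reaches Ardent along 4 paths.
Direct stake: 23% = 23%.
Via Ironvale: 92% × 42% = 38.64%.
Via Ironvale → Caldera → Meridian: 92% × 100% × 70% × 8% = 5.152%.
Via Corven → Meridian: 78% × 30% × 8% = 1.872%.
Total: 23% + 38.64% + 5.152% + 1.872% = 68.664%.
Rounded: 68.66%.

68.66%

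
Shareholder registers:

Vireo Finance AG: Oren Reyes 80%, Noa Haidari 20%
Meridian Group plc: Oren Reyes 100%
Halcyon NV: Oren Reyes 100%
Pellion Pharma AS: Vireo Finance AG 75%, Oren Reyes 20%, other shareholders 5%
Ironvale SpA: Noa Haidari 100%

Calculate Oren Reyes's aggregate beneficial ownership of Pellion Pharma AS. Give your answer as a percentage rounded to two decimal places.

80.00%

Oren reaches Pellion along 2 paths.
Via Vireo: 80% × 75% = 60%.
Direct stake: 20% = 20%.
Total: 60% + 20% = 80%.
Rounded: 80.00%.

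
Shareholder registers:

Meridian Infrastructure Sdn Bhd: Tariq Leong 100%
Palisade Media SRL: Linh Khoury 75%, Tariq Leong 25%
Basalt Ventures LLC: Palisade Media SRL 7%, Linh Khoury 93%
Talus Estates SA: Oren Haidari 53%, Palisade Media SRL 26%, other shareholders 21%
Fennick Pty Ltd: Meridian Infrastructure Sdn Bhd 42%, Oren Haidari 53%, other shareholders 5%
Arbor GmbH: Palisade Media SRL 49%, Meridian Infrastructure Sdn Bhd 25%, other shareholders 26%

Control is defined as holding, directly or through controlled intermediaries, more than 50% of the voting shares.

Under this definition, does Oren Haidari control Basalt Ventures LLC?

Oren holds 53% of Talus, so Oren controls Talus.
Oren holds 53% of Fennick, so Oren controls Fennick.
Neither Oren nor any entity Oren controls holds any voting interest in Basalt.
So Oren does not control Basalt.

No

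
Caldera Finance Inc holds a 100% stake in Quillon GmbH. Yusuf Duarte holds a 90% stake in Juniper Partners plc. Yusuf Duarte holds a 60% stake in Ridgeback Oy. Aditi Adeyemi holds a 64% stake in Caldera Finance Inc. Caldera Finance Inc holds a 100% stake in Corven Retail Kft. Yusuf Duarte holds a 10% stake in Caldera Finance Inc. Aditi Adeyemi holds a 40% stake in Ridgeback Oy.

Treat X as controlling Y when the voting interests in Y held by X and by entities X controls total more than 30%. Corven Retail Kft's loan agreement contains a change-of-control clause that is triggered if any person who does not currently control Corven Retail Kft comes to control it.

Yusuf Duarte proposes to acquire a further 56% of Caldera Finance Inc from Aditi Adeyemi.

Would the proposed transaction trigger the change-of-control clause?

The purchase adds only to Yusuf's holdings (Aditi's stake shrinks), so Yusuf is the only person who could newly come to control Corven.
Yusuf holds 60% of Ridgeback, so Yusuf controls Ridgeback.
Yusuf holds 90% of Juniper, so Yusuf controls Juniper.
Neither Yusuf nor any entity Yusuf controls holds any voting interest in Corven.
So before the transaction, Yusuf does not control Corven.
After the purchase, Yusuf's direct stake in Caldera rises to 10% + 56% = 66%, and Aditi's stake falls to 8%.
Yusuf holds 66% of Caldera, so Yusuf controls Caldera.
Caldera holds 100% of Corven, so Yusuf controls Corven.
Yusuf did not control Corven before and does after, so the clause is triggered.

Yes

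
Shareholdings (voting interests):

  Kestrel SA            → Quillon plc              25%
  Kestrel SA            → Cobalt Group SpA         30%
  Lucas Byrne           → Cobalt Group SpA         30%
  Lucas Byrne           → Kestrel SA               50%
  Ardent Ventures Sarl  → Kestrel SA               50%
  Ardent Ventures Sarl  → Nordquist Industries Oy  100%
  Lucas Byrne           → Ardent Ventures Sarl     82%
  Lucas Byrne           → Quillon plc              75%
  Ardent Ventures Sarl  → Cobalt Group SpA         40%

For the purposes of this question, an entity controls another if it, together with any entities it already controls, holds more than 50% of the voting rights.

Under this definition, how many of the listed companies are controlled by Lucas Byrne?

Lucas holds 82% of Ardent, so Lucas controls Ardent.
Ardent and Lucas together hold 50% + 50% = 100% of Kestrel, so Lucas controls Kestrel.
Ardent holds 100% of Nordquist, so Lucas controls Nordquist.
Kestrel and Lucas together hold 25% + 75% = 100% of Quillon, so Lucas controls Quillon.
Ardent and Lucas and Kestrel together hold 40% + 30% + 30% = 100% of Cobalt, so Lucas controls Cobalt.
Lucas controls 5 companies.

5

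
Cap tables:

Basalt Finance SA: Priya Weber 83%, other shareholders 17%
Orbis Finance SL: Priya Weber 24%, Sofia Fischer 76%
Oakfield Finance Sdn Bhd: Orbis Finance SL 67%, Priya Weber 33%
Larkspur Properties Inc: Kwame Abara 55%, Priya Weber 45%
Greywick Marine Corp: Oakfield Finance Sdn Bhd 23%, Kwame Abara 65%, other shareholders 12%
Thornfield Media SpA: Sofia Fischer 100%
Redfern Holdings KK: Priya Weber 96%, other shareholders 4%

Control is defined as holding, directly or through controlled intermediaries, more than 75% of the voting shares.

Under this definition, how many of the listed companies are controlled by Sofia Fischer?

2

Sofia holds 76% of Orbis, so Sofia controls Orbis.
Sofia holds 100% of Thornfield, so Sofia controls Thornfield.
No other company's threshold is met.
Sofia controls 2 companies.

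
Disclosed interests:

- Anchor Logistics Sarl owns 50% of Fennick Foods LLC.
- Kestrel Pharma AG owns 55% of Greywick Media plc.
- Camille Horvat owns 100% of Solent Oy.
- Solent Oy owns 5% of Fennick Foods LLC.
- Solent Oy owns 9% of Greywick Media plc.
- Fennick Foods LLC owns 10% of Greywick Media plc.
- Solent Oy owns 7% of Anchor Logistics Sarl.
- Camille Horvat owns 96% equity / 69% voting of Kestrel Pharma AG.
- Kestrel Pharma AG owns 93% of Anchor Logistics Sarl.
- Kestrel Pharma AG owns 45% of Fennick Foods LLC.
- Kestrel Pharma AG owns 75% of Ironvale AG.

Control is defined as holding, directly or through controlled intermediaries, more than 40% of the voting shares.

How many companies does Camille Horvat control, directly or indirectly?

Camille holds 100% of Solent, so Camille controls Solent.
Camille holds 69% of Kestrel, so Camille controls Kestrel.
Solent and Kestrel together hold 7% + 93% = 100% of Anchor, so Camille controls Anchor.
Kestrel and Anchor and Solent together hold 45% + 50% + 5% = 100% of Fennick, so Camille controls Fennick.
Kestrel holds 75% of Ironvale, so Camille controls Ironvale.
Kestrel and Fennick and Solent together hold 55% + 10% + 9% = 74% of Greywick, so Camille controls Greywick.
Camille controls 6 companies.

6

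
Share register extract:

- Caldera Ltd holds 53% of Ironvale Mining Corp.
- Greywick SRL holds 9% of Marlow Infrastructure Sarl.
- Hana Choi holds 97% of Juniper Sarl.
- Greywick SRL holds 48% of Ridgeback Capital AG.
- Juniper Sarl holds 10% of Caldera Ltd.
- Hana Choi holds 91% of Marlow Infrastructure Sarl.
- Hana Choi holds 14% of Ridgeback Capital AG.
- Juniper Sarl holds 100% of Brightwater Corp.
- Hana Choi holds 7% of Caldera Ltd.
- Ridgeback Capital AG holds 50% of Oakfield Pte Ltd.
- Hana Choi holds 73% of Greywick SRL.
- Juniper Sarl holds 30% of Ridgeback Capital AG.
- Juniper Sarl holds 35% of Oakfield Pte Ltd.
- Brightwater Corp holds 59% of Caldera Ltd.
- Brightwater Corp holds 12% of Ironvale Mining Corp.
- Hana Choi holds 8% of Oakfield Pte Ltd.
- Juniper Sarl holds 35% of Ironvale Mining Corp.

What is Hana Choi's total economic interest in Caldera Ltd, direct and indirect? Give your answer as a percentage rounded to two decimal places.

73.93%

Hana reaches Caldera along 3 paths.
Via Juniper: 97% × 10% = 9.7%.
Direct stake: 7% = 7%.
Via Juniper → Brightwater: 97% × 100% × 59% = 57.23%.
Total: 9.7% + 7% + 57.23% = 73.93%.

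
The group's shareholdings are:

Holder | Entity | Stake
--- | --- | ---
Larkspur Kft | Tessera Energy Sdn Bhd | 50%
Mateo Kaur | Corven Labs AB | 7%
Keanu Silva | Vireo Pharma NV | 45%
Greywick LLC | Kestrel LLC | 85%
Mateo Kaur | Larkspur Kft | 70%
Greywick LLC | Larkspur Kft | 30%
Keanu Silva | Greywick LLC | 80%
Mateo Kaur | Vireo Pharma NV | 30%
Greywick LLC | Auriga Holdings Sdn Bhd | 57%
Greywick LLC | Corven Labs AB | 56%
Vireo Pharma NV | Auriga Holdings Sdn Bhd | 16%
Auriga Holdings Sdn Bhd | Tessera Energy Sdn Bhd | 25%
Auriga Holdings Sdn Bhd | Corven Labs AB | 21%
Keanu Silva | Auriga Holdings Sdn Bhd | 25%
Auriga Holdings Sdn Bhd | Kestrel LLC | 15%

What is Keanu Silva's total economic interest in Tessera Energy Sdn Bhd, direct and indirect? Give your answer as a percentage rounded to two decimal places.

Keanu reaches Tessera along 4 paths.
Via Auriga: 25% × 25% = 6.25%.
Via Greywick → Auriga: 80% × 57% × 25% = 11.4%.
Via Vireo → Auriga: 45% × 16% × 25% = 1.8%.
Via Greywick → Larkspur: 80% × 30% × 50% = 12%.
Total: 6.25% + 11.4% + 1.8% + 12% = 31.45%.

31.45%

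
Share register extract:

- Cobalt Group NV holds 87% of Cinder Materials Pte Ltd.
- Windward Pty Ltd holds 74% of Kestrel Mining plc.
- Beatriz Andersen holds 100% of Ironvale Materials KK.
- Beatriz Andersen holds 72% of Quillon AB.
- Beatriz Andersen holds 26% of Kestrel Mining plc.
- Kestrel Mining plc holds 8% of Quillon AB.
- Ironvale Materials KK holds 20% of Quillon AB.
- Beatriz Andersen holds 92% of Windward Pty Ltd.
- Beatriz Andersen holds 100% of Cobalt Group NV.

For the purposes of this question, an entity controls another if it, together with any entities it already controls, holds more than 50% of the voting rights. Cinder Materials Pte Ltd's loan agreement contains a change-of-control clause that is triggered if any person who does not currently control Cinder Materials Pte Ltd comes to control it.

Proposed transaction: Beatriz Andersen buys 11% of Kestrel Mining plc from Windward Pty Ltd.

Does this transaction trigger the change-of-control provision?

No

The purchase adds only to Beatriz's holdings (Windward's stake shrinks), so Beatriz is the only person who could newly come to control Cinder.
Beatriz holds 100% of Cobalt, so Beatriz controls Cobalt.
Cobalt holds 87% of Cinder, so Beatriz controls Cinder.
So Beatriz already controls Cinder before the transaction.
After the purchase, Beatriz's direct stake in Kestrel rises to 26% + 11% = 37%, and Windward's stake falls to 63%.
Beatriz controlled Cinder already, so this is not a new person acquiring control; every other person's position is unchanged or reduced.
No new person acquires control, so the clause is not triggered.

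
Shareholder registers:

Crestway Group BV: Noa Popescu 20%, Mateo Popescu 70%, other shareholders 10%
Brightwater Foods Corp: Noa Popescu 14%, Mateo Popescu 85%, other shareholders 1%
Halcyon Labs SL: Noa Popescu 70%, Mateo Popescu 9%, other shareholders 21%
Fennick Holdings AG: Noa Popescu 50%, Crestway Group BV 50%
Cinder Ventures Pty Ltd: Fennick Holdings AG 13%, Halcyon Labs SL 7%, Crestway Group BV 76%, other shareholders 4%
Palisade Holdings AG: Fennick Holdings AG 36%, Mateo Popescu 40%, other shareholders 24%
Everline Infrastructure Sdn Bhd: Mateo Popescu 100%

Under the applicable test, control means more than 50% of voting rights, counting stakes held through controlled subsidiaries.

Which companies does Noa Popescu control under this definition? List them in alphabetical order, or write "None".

Noa holds 70% of Halcyon, so Noa controls Halcyon.
No other company's threshold is met.

Halcyon Labs SL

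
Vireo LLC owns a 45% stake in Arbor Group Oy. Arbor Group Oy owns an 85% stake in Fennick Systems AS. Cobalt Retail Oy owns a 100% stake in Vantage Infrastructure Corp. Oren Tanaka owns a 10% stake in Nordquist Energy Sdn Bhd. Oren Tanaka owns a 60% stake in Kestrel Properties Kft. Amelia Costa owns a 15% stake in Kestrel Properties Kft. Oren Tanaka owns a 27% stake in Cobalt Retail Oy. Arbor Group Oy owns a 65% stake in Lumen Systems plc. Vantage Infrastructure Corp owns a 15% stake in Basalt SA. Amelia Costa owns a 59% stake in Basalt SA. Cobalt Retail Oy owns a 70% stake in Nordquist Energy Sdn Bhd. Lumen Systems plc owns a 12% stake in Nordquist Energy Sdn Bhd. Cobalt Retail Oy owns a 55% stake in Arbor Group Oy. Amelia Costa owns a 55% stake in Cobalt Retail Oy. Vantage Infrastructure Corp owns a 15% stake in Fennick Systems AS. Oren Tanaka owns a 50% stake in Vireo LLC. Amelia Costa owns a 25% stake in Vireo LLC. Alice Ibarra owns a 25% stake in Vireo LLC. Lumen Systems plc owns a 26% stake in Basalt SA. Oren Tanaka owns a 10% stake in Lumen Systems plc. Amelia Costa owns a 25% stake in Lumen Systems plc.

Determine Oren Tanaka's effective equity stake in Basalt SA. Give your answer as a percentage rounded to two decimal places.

Oren reaches Basalt along 4 paths.
Via Lumen: 10% × 26% = 2.6%.
Via Cobalt → Arbor → Lumen: 27% × 55% × 65% × 26% = 2.50965%.
Via Vireo → Arbor → Lumen: 50% × 45% × 65% × 26% = 3.8025%.
Via Cobalt → Vantage: 27% × 100% × 15% = 4.05%.
Total: 2.6% + 2.50965% + 3.8025% + 4.05% = 12.96215%.
Rounded: 12.96%.

12.96%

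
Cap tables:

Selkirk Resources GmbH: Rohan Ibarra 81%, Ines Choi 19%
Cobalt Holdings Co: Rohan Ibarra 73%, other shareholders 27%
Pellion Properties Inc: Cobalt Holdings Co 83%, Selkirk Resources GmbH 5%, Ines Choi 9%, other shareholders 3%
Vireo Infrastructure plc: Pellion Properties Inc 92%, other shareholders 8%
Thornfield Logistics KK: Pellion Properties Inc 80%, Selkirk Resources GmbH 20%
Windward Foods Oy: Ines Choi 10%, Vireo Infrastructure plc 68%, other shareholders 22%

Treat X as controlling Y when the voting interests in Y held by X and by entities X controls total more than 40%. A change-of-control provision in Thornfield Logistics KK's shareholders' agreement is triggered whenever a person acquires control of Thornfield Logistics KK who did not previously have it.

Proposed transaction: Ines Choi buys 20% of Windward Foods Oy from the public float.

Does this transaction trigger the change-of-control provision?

The purchase changes only Ines's holdings, so Ines is the only person who could newly come to control Thornfield.
Ines's largest direct stake is 19% in Selkirk, which does not meet the threshold, so Ines controls no company.
Neither Ines nor any entity Ines controls holds any voting interest in Thornfield.
So before the transaction, Ines does not control Thornfield.
After the purchase, Ines's direct stake in Windward rises to 10% + 20% = 30%.
Ines's side now holds 30% of Windward, not > 40%, so Ines still does not control Windward.
After the transaction, neither Ines nor any entity Ines controls holds a voting interest in Thornfield, so Ines still does not control it.
No new person acquires control, so the clause is not triggered.

No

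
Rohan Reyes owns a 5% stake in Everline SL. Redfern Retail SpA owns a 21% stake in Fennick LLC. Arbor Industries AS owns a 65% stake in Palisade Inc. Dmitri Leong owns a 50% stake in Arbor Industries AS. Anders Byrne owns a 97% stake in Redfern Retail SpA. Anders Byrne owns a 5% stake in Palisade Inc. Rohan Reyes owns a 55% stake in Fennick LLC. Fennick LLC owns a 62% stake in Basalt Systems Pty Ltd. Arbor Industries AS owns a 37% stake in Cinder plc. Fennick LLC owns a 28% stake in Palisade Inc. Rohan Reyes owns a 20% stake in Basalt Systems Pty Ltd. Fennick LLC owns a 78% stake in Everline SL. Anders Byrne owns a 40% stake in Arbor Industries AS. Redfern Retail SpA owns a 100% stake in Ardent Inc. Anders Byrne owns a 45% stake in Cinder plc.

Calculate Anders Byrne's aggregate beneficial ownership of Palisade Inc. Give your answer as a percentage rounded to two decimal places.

36.70%

Anders reaches Palisade along 3 paths.
Via Redfern → Fennick: 97% × 21% × 28% = 5.7036%.
Via Arbor: 40% × 65% = 26%.
Direct stake: 5% = 5%.
Total: 5.7036% + 26% + 5% = 36.7036%.
Rounded: 36.70%.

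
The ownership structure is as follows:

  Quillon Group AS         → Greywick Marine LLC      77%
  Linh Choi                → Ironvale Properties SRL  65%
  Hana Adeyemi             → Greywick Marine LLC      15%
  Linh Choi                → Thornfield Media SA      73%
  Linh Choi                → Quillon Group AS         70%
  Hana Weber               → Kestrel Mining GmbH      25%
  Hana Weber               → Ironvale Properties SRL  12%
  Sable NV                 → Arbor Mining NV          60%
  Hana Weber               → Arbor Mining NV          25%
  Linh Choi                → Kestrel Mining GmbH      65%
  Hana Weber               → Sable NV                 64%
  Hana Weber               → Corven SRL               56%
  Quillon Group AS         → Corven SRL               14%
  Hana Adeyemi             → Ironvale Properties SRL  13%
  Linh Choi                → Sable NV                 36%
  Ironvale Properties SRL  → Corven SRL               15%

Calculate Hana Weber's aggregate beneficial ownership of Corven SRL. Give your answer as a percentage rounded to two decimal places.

57.80%

Hana Weber reaches Corven along 2 paths.
Direct stake: 56% = 56%.
Via Ironvale: 12% × 15% = 1.8%.
Total: 56% + 1.8% = 57.8%.
Rounded: 57.80%.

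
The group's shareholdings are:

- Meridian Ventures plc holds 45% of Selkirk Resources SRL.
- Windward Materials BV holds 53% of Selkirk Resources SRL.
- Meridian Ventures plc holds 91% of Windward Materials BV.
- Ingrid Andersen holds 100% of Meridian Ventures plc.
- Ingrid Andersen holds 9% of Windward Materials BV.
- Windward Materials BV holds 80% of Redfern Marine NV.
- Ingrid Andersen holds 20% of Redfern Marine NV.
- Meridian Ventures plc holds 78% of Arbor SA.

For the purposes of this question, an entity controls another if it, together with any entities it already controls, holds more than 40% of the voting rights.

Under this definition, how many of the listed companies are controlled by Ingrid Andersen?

5

Ingrid holds 100% of Meridian, so Ingrid controls Meridian.
Meridian and Ingrid together hold 91% + 9% = 100% of Windward, so Ingrid controls Windward.
Meridian holds 78% of Arbor, so Ingrid controls Arbor.
Meridian and Windward together hold 45% + 53% = 98% of Selkirk, so Ingrid controls Selkirk.
Windward and Ingrid together hold 80% + 20% = 100% of Redfern, so Ingrid controls Redfern.
Ingrid controls 5 companies.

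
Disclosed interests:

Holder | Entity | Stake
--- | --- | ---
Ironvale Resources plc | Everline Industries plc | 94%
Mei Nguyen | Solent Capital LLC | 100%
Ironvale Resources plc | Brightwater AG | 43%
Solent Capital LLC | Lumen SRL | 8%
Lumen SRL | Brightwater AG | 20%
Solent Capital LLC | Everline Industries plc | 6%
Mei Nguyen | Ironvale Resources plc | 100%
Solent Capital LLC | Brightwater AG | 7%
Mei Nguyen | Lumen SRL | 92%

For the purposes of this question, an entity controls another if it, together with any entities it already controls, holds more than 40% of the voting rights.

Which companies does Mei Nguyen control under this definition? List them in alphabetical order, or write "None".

Mei holds 100% of Ironvale, so Mei controls Ironvale.
Mei holds 100% of Solent, so Mei controls Solent.
Solent and Mei together hold 8% + 92% = 100% of Lumen, so Mei controls Lumen.
Ironvale and Solent together hold 94% + 6% = 100% of Everline, so Mei controls Everline.
Solent and Lumen and Ironvale together hold 7% + 20% + 43% = 70% of Brightwater, so Mei controls Brightwater.

Brightwater AG, Everline Industries plc, Ironvale Resources plc, Lumen SRL, Solent Capital LLC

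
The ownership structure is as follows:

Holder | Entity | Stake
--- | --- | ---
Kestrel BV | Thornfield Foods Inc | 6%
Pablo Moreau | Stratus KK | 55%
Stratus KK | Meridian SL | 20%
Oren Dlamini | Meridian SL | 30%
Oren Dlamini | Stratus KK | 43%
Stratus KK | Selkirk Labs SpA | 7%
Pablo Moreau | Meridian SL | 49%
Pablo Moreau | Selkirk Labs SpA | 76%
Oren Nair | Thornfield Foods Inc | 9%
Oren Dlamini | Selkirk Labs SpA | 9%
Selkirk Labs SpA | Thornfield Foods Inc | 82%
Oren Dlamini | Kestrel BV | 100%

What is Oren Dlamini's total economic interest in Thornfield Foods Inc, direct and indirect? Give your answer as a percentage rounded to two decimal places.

Oren Dlamini reaches Thornfield along 3 paths.
Via Stratus → Selkirk: 43% × 7% × 82% = 2.4682%.
Via Selkirk: 9% × 82% = 7.38%.
Via Kestrel: 100% × 6% = 6%.
Total: 2.4682% + 7.38% + 6% = 15.8482%.
Rounded: 15.85%.

15.85%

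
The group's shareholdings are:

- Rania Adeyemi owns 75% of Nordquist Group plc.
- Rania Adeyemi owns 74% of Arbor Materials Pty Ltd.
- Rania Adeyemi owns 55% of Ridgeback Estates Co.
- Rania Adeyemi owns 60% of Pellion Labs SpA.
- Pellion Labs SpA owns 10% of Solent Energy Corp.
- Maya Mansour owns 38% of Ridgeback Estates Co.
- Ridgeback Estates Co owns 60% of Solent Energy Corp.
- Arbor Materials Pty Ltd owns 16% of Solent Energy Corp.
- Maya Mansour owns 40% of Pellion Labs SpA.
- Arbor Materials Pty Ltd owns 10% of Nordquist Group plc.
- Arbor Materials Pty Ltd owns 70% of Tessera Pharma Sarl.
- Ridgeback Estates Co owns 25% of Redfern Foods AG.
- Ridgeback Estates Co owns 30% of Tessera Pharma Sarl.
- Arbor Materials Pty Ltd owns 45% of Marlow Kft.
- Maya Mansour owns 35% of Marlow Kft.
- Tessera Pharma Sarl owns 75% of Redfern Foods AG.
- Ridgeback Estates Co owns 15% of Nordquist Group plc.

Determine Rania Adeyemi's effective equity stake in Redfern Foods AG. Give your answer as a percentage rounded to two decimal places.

64.98%

Rania reaches Redfern along 3 paths.
Via Ridgeback: 55% × 25% = 13.75%.
Via Arbor → Tessera: 74% × 70% × 75% = 38.85%.
Via Ridgeback → Tessera: 55% × 30% × 75% = 12.375%.
Total: 13.75% + 38.85% + 12.375% = 64.975%.
Rounded: 64.98%.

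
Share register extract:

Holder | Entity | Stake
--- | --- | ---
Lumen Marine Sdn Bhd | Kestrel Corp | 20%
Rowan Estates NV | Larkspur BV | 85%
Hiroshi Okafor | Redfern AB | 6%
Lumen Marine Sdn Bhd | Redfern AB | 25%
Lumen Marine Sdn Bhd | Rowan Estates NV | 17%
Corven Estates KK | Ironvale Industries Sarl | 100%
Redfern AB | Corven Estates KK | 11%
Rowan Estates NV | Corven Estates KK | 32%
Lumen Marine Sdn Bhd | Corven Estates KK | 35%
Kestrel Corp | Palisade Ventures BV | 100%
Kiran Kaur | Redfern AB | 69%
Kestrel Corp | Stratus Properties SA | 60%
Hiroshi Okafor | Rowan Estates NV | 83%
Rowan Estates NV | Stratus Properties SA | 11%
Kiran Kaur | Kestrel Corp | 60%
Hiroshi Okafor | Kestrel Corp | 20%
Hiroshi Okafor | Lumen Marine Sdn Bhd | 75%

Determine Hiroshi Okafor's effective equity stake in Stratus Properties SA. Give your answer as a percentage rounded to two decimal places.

Hiroshi reaches Stratus along 4 paths.
Via Kestrel: 20% × 60% = 12%.
Via Lumen → Kestrel: 75% × 20% × 60% = 9%.
Via Lumen → Rowan: 75% × 17% × 11% = 1.4025%.
Via Rowan: 83% × 11% = 9.13%.
Total: 12% + 9% + 1.4025% + 9.13% = 31.5325%.
Rounded: 31.53%.

31.53%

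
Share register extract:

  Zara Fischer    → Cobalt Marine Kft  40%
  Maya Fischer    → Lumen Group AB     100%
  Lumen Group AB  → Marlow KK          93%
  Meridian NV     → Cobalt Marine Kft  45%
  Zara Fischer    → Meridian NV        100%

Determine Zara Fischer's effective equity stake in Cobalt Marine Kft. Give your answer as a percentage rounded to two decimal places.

85.00%

Zara reaches Cobalt along 2 paths.
Direct stake: 40% = 40%.
Via Meridian: 100% × 45% = 45%.
Total: 40% + 45% = 85%.
Rounded: 85.00%.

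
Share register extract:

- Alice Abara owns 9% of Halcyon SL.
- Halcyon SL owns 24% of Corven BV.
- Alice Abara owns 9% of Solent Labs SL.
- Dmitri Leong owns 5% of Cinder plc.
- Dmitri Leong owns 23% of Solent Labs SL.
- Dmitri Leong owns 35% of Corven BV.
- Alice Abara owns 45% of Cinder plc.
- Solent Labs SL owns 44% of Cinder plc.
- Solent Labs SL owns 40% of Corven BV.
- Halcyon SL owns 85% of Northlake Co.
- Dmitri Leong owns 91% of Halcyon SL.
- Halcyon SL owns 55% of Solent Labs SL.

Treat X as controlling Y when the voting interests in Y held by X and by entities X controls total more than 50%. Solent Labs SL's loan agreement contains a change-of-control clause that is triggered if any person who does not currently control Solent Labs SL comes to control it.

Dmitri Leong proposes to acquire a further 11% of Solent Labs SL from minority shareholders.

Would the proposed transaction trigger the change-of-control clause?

The purchase changes only Dmitri's holdings, so Dmitri is the only person who could newly come to control Solent.
Dmitri holds 91% of Halcyon, so Dmitri controls Halcyon.
Dmitri and Halcyon together hold 23% + 55% = 78% of Solent, so Dmitri controls Solent.
So Dmitri already controls Solent before the transaction.
After the purchase, Dmitri's direct stake in Solent rises to 23% + 11% = 34%.
Dmitri controlled Solent already, so this is not a new person acquiring control; every other person's position is unchanged or reduced.
No new person acquires control, so the clause is not triggered.

No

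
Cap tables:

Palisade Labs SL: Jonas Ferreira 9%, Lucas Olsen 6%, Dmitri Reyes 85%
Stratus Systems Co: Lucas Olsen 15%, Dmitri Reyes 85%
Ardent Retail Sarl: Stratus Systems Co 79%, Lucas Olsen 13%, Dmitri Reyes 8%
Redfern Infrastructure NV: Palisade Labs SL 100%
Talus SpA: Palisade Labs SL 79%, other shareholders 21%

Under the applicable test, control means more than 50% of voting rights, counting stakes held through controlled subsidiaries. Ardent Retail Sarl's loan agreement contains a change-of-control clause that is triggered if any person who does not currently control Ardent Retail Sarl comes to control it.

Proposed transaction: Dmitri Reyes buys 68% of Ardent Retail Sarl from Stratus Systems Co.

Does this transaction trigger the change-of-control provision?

No

The purchase adds only to Dmitri's holdings (Stratus's stake shrinks), so Dmitri is the only person who could newly come to control Ardent.
Dmitri holds 85% of Stratus, so Dmitri controls Stratus.
Stratus and Dmitri together hold 79% + 8% = 87% of Ardent, so Dmitri controls Ardent.
So Dmitri already controls Ardent before the transaction.
After the purchase, Dmitri's direct stake in Ardent rises to 8% + 68% = 76%, and Stratus's stake falls to 11%.
Dmitri controlled Ardent already, so this is not a new person acquiring control; every other person's position is unchanged or reduced.
No new person acquires control, so the clause is not triggered.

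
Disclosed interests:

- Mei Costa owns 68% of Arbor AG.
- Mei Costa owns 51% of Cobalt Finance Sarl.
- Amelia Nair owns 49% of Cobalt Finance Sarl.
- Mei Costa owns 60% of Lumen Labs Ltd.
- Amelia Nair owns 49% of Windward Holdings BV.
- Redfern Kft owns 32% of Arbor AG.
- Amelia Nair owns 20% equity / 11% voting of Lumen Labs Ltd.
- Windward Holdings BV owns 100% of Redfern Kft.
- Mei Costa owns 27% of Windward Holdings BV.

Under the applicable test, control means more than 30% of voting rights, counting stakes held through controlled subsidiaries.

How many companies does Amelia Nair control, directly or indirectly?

4

Amelia holds 49% of Windward, so Amelia controls Windward.
Amelia holds 49% of Cobalt, so Amelia controls Cobalt.
Windward holds 100% of Redfern, so Amelia controls Redfern.
Redfern holds 32% of Arbor, so Amelia controls Arbor.
No other company's threshold is met.
Amelia controls 4 companies.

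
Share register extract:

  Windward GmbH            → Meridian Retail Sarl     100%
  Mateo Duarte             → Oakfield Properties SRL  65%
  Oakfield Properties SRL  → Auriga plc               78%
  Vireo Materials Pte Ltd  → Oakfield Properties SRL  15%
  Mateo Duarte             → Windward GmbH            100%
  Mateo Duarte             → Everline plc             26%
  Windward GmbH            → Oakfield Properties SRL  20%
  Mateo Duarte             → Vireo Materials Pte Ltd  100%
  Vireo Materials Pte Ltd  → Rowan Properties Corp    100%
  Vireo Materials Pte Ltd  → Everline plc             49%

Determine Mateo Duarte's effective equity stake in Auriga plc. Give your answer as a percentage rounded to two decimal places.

78.00%

Mateo reaches Auriga along 3 paths.
Via Vireo → Oakfield: 100% × 15% × 78% = 11.7%.
Via Windward → Oakfield: 100% × 20% × 78% = 15.6%.
Via Oakfield: 65% × 78% = 50.7%.
Total: 11.7% + 15.6% + 50.7% = 78%.
Rounded: 78.00%.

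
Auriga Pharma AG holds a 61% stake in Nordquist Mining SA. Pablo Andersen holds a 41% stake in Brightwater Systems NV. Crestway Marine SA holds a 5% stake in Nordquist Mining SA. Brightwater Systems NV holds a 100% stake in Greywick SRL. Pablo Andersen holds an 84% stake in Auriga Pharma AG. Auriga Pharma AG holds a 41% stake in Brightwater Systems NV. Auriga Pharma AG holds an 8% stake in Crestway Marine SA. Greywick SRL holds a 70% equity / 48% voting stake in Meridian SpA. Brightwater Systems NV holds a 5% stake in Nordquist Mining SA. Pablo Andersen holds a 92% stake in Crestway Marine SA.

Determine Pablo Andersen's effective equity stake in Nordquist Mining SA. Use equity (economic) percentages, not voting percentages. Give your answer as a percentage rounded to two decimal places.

59.95%

Pablo reaches Nordquist along 5 paths.
Via Auriga → Brightwater: 84% × 41% × 5% = 1.722%.
Via Brightwater: 41% × 5% = 2.05%.
Via Auriga: 84% × 61% = 51.24%.
Via Crestway: 92% × 5% = 4.6%.
Via Auriga → Crestway: 84% × 8% × 5% = 0.336%.
Total: 1.722% + 2.05% + 51.24% + 4.6% + 0.336% = 59.948%.
Rounded: 59.95%.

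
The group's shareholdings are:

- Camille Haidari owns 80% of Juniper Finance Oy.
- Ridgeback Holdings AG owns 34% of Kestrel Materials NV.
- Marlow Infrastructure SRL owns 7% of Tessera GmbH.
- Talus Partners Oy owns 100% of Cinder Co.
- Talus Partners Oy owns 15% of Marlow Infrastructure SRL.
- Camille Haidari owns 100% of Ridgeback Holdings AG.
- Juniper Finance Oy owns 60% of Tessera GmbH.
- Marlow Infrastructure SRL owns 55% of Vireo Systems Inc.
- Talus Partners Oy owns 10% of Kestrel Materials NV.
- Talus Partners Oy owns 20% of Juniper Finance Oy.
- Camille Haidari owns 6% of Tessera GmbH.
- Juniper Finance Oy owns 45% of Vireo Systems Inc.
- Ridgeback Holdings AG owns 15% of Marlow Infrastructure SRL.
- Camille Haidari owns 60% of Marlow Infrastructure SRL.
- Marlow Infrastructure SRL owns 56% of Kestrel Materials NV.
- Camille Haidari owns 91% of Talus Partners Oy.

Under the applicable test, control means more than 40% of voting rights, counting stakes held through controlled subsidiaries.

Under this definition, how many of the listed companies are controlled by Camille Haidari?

8

Camille holds 91% of Talus, so Camille controls Talus.
Camille holds 100% of Ridgeback, so Camille controls Ridgeback.
Ridgeback and Talus and Camille together hold 15% + 15% + 60% = 90% of Marlow, so Camille controls Marlow.
Talus holds 100% of Cinder, so Camille controls Cinder.
Camille and Talus together hold 80% + 20% = 100% of Juniper, so Camille controls Juniper.
Talus and Ridgeback and Marlow together hold 10% + 34% + 56% = 100% of Kestrel, so Camille controls Kestrel.
Camille and Juniper and Marlow together hold 6% + 60% + 7% = 73% of Tessera, so Camille controls Tessera.
Marlow and Juniper together hold 55% + 45% = 100% of Vireo, so Camille controls Vireo.
Camille controls 8 companies.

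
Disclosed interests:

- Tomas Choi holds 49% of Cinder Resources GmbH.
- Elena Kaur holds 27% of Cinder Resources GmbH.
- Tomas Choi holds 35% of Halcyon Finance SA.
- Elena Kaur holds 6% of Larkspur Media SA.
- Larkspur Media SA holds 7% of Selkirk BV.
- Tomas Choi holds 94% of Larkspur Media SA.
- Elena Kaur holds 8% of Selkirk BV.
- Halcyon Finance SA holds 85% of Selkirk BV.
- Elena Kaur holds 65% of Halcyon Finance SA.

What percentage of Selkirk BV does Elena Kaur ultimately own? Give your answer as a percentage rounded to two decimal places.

63.67%

Elena reaches Selkirk along 3 paths.
Via Halcyon: 65% × 85% = 55.25%.
Via Larkspur: 6% × 7% = 0.42%.
Direct stake: 8% = 8%.
Total: 55.25% + 0.42% + 8% = 63.67%.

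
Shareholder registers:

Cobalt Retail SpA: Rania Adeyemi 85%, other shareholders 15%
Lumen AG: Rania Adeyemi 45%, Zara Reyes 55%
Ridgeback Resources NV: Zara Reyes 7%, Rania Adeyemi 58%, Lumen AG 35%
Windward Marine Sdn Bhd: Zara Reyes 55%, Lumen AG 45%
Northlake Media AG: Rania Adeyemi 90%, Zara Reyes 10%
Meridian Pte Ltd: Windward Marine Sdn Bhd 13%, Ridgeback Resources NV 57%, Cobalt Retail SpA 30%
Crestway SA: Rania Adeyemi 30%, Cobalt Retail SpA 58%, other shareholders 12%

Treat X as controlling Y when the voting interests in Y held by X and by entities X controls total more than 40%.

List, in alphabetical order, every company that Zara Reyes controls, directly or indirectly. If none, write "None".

Lumen AG, Meridian Pte Ltd, Ridgeback Resources NV, Windward Marine Sdn Bhd

Zara holds 55% of Lumen, so Zara controls Lumen.
Zara and Lumen together hold 7% + 35% = 42% of Ridgeback, so Zara controls Ridgeback.
Zara and Lumen together hold 55% + 45% = 100% of Windward, so Zara controls Windward.
Windward and Ridgeback together hold 13% + 57% = 70% of Meridian, so Zara controls Meridian.
No other company's threshold is met.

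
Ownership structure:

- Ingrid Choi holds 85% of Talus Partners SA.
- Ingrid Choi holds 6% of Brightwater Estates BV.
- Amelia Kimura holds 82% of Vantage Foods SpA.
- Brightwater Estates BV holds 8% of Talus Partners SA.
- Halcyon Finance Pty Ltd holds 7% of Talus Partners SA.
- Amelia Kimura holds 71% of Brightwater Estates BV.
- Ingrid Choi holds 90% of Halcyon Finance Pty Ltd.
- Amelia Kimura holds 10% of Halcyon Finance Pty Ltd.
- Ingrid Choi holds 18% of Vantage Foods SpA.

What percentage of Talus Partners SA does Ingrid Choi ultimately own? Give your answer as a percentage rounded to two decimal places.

Ingrid reaches Talus along 3 paths.
Via Brightwater: 6% × 8% = 0.48%.
Direct stake: 85% = 85%.
Via Halcyon: 90% × 7% = 6.3%.
Total: 0.48% + 85% + 6.3% = 91.78%.

91.78%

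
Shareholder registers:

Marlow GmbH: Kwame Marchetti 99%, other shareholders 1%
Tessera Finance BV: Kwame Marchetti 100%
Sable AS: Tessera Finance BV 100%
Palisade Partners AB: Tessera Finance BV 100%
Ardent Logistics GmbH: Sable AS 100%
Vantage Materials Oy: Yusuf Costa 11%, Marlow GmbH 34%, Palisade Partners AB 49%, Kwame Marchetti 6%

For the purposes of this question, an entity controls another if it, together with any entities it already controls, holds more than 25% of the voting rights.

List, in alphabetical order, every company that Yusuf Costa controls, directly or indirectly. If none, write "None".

None

Yusuf's largest direct stake is 11% in Vantage, which does not meet the threshold.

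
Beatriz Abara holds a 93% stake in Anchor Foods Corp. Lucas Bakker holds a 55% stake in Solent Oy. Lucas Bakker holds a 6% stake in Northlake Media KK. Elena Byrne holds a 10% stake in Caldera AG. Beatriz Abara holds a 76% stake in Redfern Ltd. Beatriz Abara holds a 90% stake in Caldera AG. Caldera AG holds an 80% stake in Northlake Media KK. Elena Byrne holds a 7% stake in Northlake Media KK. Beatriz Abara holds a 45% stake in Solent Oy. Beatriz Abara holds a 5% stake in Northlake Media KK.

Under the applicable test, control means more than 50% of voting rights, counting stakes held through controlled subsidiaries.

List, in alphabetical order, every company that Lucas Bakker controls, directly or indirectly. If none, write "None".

Solent Oy

Lucas holds 55% of Solent, so Lucas controls Solent.
No other company's threshold is met.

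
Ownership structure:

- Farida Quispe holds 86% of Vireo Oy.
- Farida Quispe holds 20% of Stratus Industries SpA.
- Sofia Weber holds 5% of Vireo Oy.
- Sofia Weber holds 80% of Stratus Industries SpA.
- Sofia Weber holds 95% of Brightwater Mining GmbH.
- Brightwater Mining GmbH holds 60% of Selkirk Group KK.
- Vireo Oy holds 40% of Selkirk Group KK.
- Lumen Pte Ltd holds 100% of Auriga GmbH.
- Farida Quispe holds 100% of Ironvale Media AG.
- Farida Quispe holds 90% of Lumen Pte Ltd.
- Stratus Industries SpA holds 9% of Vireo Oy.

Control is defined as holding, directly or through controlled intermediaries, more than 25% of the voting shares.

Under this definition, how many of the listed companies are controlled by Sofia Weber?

Sofia holds 80% of Stratus, so Sofia controls Stratus.
Sofia holds 95% of Brightwater, so Sofia controls Brightwater.
Brightwater holds 60% of Selkirk, so Sofia controls Selkirk.
No other company's threshold is met.
Sofia controls 3 companies.

3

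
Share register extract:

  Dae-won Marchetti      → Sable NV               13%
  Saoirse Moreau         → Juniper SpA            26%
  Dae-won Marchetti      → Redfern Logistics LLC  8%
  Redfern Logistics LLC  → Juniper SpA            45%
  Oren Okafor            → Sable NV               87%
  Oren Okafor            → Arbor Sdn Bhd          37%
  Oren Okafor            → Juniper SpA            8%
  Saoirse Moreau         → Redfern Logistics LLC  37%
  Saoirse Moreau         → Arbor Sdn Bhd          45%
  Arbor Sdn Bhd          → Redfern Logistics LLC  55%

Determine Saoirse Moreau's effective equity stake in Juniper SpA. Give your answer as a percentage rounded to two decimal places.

Saoirse reaches Juniper along 3 paths.
Direct stake: 26% = 26%.
Via Redfern: 37% × 45% = 16.65%.
Via Arbor → Redfern: 45% × 55% × 45% = 11.1375%.
Total: 26% + 16.65% + 11.1375% = 53.7875%.
Rounded: 53.79%.

53.79%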